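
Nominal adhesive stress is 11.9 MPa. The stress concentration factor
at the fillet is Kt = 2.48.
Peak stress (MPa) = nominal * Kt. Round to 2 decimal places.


Peak = 11.9 * 2.48 = 29.51 MPa

29.51


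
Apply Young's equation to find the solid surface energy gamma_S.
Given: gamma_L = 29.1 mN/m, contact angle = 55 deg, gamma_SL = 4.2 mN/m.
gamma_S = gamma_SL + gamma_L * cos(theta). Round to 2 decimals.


theta_rad = 55 * pi/180 = 0.959931
gamma_S = 4.2 + 29.1 * cos(0.959931)
= 20.89 mN/m

20.89


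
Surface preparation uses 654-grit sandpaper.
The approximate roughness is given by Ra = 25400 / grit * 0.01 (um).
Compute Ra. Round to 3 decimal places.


Ra = 25400 / 654 * 0.01
= 254 / 654
= 0.388 um

0.388


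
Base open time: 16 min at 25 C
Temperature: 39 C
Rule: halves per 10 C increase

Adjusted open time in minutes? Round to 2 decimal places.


Acceleration = 2^((39-25)/10) = 2.6390
Open time = 16 / 2.6390 = 6.06 min

6.06


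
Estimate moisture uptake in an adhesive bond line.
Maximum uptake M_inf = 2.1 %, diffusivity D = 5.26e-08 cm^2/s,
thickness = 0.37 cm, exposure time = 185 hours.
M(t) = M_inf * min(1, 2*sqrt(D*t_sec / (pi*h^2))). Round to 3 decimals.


Convert time: 185 h = 666000 s
ratio = min(1, 2*sqrt(5.26e-08*666000/(pi*0.37^2)))
= 0.570799
M(t) = 2.1 * 0.570799 = 1.199%

1.199


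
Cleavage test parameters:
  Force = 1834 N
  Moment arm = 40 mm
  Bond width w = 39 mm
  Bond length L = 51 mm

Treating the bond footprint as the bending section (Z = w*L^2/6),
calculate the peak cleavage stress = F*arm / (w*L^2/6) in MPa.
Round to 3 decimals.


M = 1834 * 40 = 73360 N*mm
Z = 39 * 51^2 / 6 = 101439 / 6 mm^3
sigma = M / Z = 6 * 73360 / 101439 = 440160 / 101439
= 4.339 MPa

4.339


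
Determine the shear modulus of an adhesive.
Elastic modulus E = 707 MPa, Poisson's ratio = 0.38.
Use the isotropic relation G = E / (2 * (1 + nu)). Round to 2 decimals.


G = 707 / (2*(1+0.38)) = 707 / 2.76
= 256.16 MPa

256.16


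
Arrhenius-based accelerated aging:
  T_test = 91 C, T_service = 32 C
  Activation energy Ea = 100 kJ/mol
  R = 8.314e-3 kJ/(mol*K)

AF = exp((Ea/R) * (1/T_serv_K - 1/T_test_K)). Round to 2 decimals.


T_test_K = 364.15, T_serv_K = 305.15
AF = exp((100/8.314e-3) * (1/305.15 - 1/364.15))
= 593.65

593.65


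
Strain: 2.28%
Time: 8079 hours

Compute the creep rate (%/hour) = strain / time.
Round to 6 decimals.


Creep rate = 2.28 / 8079
= 0.000282 %/h

0.000282


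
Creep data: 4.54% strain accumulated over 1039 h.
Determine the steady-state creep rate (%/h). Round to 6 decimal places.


Rate = 4.54 / 1039 = 0.004370 %/h

0.004370


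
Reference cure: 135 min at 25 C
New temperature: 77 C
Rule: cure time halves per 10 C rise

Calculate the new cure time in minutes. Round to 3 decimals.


factor = 2^((77-25)/10) = 36.7583
t_new = 135 / 36.7583 = 3.673 min

3.673


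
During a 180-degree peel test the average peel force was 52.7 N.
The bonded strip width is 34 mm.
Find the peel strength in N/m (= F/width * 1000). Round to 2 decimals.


Peel strength = F/width * 1000
= 52.7 / 34 * 1000
= 1550.00 N/m

1550.00


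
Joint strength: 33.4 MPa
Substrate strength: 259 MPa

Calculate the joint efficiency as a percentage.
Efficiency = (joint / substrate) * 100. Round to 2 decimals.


Efficiency = (33.4 / 259) * 100 = 12.90%

12.90


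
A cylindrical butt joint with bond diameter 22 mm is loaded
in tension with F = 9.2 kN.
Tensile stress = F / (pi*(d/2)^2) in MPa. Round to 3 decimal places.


Area = pi * (22/2)^2 = 380.1327 mm^2
Stress = 9.2*1000 / 380.1327
= 24.202 MPa

24.202


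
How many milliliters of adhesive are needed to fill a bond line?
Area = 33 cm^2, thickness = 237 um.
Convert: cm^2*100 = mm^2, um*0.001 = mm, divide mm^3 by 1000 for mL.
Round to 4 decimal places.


= (33 * 100) * (237 * 0.001) / 1000
= 0.7821 mL

0.7821


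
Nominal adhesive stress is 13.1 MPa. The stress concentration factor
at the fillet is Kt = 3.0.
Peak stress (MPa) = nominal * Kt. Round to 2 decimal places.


Peak = 13.1 * 3.0 = 39.30 MPa

39.30


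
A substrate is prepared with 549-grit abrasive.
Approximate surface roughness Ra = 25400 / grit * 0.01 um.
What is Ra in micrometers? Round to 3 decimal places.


Ra = 25400 / 549 * 0.01 = 0.463 um

0.463


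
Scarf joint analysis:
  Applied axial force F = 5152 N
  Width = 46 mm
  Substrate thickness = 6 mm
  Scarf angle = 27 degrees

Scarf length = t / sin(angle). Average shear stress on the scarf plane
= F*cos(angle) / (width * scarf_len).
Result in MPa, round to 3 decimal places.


Scarf length = 6 / sin(27 deg) = 13.2161 mm
cos(27 deg) = 0.891007
Shear = 5152 * 0.891007 / (46 * 13.2161)
= 7.551 MPa

7.551


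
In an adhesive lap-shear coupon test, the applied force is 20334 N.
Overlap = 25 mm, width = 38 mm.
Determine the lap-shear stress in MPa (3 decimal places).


stress = F / (overlap * width)
= 20334 / (25 * 38)
= 21.404 MPa

21.404


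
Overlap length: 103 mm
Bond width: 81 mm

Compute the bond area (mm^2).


Bond area = 103 * 81 = 8343 mm^2

8343


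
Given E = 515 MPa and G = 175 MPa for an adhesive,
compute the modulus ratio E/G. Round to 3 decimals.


E/G ratio = 515 / 175 = 2.943

2.943


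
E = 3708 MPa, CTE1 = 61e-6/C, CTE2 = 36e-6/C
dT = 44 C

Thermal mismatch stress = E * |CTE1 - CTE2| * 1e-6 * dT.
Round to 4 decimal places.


= 3708 * 25e-6 * 44
= 4.0788 MPa

4.0788


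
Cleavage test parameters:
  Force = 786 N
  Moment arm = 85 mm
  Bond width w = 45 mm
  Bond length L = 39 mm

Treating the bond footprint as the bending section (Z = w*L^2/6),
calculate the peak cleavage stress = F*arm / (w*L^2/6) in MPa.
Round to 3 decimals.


M = 786 * 85 = 66810 N*mm
Z = 45 * 39^2 / 6 = 68445 / 6 mm^3
sigma = M / Z = 6 * 66810 / 68445 = 400860 / 68445
= 5.857 MPa

5.857


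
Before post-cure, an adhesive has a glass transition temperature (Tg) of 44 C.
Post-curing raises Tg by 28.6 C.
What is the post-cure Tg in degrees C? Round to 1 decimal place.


Tg_post = Tg_base + delta_Tg
= 44 + 28.6
= 72.6 C

72.6


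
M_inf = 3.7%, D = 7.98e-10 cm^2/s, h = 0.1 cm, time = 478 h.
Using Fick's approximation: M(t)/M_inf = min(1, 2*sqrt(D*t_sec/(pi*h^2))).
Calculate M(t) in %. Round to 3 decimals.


t = 1720800 s
ratio = min(1, 2*sqrt(7.98e-10*1720800/(pi*0.0100)))
= 0.418140
M(t) = 3.7 * 0.418140 = 1.547%

1.547


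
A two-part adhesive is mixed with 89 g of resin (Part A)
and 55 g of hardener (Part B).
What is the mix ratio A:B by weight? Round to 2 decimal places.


Mix ratio = mass_A / mass_B
= 89 / 55
= 1.62

1.62


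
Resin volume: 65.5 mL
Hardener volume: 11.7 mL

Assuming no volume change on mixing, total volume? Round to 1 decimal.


V_total = 65.5 + 11.7 = 77.2 mL

77.2


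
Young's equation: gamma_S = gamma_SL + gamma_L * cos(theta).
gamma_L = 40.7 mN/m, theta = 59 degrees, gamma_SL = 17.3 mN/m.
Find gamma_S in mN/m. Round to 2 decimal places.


cos(59 deg) = 0.515038
gamma_S = 17.3 + 40.7 * 0.515038
= 38.26 mN/m

38.26


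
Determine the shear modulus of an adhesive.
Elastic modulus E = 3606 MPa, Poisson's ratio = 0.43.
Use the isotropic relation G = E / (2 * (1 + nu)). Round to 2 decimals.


G = 3606 / (2*(1+0.43)) = 3606 / 2.86
= 1260.84 MPa

1260.84


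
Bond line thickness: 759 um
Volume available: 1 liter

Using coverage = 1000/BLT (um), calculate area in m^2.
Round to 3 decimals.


1 L = 1e6 mm^3, thickness = 759 um = 0.759 mm
Area = 1e6 / 0.759 mm^2 = (1e6 / 0.759) / 1e6 m^2 = 1000 / 759 m^2
= 1.318 m^2

1.318


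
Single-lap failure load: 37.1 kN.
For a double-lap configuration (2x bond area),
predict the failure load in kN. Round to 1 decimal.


Failure load = 37.1 * 2 = 74.2 kN

74.2


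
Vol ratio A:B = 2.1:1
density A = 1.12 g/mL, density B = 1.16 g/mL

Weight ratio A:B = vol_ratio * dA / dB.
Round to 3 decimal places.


Weight ratio = 2.1 * 1.12 / 1.16
= 2.028

2.028


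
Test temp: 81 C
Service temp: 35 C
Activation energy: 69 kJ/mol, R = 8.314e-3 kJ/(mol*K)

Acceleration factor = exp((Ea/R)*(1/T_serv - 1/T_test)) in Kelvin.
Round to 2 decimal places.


AF = exp((69/0.008314)*(1/308.15 - 1/354.15))
= 33.06

33.06


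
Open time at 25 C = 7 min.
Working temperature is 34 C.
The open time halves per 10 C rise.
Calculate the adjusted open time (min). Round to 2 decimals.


factor = 2^((34 - 25) / 10) = 1.8661
ot = 7 / 1.8661 = 3.75 min

3.75


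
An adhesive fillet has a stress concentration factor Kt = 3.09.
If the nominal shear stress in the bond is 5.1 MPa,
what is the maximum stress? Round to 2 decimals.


Max stress = 5.1 * 3.09 = 15.76 MPa

15.76


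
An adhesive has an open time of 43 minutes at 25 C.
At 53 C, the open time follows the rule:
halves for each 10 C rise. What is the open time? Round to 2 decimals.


Factor = 2^((53-25)/10) = 6.9644
Open time = 43 / 6.9644 = 6.17 min

6.17


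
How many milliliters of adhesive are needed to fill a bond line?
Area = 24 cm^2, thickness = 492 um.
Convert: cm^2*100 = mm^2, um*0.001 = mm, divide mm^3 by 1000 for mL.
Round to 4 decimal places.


= (24 * 100) * (492 * 0.001) / 1000
= 1.1808 mL

1.1808


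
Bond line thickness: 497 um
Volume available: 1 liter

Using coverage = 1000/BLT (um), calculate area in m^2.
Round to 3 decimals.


1 L = 1e6 mm^3, thickness = 497 um = 0.497 mm
Area = 1e6 / 0.497 mm^2 = (1e6 / 0.497) / 1e6 m^2 = 1000 / 497 m^2
= 2.012 m^2

2.012


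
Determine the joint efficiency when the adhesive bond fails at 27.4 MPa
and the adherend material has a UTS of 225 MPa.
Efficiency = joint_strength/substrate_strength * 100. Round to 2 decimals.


Joint efficiency = 27.4 / 225 * 100
= 12.18%

12.18


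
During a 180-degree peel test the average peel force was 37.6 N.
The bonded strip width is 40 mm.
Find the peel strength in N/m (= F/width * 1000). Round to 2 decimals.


Peel strength = F/width * 1000
= 37.6 / 40 * 1000
= 940.00 N/m

940.00


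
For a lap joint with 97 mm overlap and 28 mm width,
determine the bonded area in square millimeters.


Area = 97 * 28 = 2716 mm^2

2716


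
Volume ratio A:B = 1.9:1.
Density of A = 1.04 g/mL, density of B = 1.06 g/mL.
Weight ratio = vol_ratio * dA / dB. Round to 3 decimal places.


Wt ratio = 1.9 * 1.04 / 1.06
= 1.864

1.864


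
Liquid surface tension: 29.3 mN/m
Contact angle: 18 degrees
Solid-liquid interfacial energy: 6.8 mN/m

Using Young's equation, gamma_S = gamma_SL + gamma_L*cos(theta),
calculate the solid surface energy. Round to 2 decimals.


gamma_S = 6.8 + 29.3 * cos(18)
= 34.67 mN/m

34.67


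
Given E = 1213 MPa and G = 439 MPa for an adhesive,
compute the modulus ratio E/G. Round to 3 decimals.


E/G ratio = 1213 / 439 = 2.763

2.763


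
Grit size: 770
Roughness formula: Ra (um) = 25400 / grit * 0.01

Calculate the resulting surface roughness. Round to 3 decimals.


Ra = 25400 / 770 * 0.01
= 0.330 um

0.330


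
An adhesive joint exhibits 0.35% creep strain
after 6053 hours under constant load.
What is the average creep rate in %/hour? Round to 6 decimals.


Creep rate = strain / time
= 0.35 / 6053
= 0.000058 %/h

0.000058


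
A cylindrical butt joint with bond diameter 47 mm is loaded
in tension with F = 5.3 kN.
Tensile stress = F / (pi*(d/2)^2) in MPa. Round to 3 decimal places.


Area = pi * (47/2)^2 = 1734.9445 mm^2
Stress = 5.3*1000 / 1734.9445
= 3.055 MPa

3.055


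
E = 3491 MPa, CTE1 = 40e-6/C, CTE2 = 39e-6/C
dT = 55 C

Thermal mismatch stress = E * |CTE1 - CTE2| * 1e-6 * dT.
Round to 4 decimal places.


= 3491 * 1e-6 * 55
= 0.1920 MPa

0.1920


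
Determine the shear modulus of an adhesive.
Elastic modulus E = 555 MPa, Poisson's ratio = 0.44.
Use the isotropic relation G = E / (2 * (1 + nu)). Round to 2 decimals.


G = 555 / (2*(1+0.44)) = 555 / 2.88
= 192.71 MPa

192.71


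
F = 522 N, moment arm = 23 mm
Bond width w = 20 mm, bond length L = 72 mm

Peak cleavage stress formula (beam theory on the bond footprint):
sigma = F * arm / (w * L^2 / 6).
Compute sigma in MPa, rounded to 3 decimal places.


sigma = (522 * 23) / (20 * 5184 / 6)
= 12006 * 6 / 103680
= 72036 / 103680
= 0.695 MPa

0.695


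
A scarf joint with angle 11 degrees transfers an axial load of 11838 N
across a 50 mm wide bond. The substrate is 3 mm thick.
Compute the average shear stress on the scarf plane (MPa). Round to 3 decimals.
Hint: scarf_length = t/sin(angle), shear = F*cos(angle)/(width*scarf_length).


scarf_length = 3 / sin(11 deg) = 15.7225 mm
cos(11 deg) = 0.981627
shear stress = 11838 * 0.981627 / (50 * 15.7225)
= 14.782 MPa

14.782


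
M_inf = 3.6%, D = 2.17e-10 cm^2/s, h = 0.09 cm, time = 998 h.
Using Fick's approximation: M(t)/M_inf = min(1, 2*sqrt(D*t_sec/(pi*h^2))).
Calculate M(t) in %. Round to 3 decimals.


t = 3592800 s
ratio = min(1, 2*sqrt(2.17e-10*3592800/(pi*0.0081)))
= 0.350073
M(t) = 3.6 * 0.350073 = 1.260%

1.260


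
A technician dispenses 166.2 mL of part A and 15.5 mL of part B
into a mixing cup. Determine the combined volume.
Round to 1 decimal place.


Combined volume = 166.2 + 15.5
= 181.7 mL

181.7


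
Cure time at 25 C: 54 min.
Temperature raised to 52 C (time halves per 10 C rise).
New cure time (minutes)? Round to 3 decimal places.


Acceleration factor = 2^(27/10) = 6.4980
New time = 54 / 6.4980 = 8.310 min

8.310


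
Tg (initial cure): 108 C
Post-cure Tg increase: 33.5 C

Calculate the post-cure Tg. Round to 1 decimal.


Post-cure Tg = 108 + 33.5 = 141.5 C

141.5


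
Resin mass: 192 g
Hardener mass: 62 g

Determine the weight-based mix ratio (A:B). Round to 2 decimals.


Ratio = 192 / 62 = 3.10

3.10


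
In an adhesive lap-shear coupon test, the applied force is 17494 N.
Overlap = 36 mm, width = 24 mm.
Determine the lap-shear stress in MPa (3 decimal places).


stress = F / (overlap * width)
= 17494 / (36 * 24)
= 20.248 MPa

20.248


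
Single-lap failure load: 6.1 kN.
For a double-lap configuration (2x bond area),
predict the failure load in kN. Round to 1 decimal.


Failure load = 6.1 * 2 = 12.2 kN

12.2


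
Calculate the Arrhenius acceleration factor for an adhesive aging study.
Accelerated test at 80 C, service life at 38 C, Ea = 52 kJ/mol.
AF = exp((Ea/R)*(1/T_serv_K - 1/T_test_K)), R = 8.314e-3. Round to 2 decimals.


T_test = 353.15 K, T_serv = 311.15 K
Ea/R = 52 / 0.008314 = 6254.51
AF = exp(6254.51 * (1/311.15 - 1/353.15))
= 10.92

10.92


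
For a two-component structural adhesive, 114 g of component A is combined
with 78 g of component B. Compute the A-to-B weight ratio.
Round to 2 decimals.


Weight ratio A:B = 114 / 78
= 1.46

1.46


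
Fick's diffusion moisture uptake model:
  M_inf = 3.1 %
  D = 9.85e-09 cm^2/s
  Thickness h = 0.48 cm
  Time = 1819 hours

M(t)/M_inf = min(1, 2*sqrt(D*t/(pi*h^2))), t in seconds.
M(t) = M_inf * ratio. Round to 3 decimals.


t_sec = 1819 * 3600 = 6548400
ratio = 2*sqrt(9.85e-09*6548400/(pi*0.48^2))
= min(1, 0.597035)
= 0.597035
M(t) = 3.1 * 0.597035 = 1.851 %

1.851


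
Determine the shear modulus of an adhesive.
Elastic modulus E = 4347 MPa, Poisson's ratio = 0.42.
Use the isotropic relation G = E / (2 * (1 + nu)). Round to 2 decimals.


G = 4347 / (2*(1+0.42)) = 4347 / 2.84
= 1530.63 MPa

1530.63


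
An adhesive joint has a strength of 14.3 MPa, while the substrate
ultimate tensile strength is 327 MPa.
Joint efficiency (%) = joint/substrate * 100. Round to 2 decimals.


Efficiency = 14.3 / 327 * 100
= 4.37%

4.37


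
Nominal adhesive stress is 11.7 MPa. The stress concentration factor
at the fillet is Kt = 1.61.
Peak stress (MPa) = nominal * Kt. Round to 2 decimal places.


Peak = 11.7 * 1.61 = 18.84 MPa

18.84


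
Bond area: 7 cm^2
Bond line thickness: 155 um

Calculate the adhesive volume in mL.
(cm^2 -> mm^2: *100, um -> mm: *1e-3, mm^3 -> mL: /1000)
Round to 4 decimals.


V = 7*100 * 155*1e-3 / 1000
= 0.1085 mL

0.1085


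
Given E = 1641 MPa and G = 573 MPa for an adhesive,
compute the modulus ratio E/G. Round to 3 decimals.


E/G ratio = 1641 / 573 = 2.864

2.864


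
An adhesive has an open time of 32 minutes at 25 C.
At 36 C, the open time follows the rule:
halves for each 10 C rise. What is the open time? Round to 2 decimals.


Factor = 2^((36-25)/10) = 2.1435
Open time = 32 / 2.1435 = 14.93 min

14.93


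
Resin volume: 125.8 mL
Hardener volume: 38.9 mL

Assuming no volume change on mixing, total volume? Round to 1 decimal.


V_total = 125.8 + 38.9 = 164.7 mL

164.7


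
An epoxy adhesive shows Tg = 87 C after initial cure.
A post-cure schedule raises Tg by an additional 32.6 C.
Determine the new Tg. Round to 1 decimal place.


New Tg = 87 + 32.6
= 119.6 C

119.6


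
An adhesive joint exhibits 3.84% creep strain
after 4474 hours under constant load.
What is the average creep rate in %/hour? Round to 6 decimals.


Creep rate = strain / time
= 3.84 / 4474
= 0.000858 %/h

0.000858


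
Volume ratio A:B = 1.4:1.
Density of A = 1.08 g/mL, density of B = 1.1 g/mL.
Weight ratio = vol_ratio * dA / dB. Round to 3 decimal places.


Wt ratio = 1.4 * 1.08 / 1.1
= 1.375

1.375


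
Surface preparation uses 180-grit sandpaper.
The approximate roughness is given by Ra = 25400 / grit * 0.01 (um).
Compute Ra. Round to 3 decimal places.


Ra = 25400 / 180 * 0.01
= 254 / 180
= 1.411 um

1.411


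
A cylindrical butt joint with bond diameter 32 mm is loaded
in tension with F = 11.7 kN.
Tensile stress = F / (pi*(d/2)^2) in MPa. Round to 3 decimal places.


Area = pi * (32/2)^2 = 804.2477 mm^2
Stress = 11.7*1000 / 804.2477
= 14.548 MPa

14.548


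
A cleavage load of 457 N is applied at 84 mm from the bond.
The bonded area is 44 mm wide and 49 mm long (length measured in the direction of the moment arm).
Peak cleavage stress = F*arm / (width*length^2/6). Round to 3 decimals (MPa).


Moment = 457 * 84 = 38388 N*mm
Section modulus = 44 * 2401 / 6 = 105644 / 6 mm^3
Stress = 38388 / (105644 / 6) = 230328 / 105644
= 2.180 MPa

2.180


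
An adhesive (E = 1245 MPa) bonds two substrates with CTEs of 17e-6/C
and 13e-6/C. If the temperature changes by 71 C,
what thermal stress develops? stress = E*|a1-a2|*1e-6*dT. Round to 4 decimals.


Stress = 1245 * |17 - 13| * 1e-6 * 71
= 0.3536 MPa

0.3536


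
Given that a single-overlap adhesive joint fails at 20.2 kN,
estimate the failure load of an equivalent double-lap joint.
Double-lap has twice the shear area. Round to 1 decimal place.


Double-lap factor = 2
Expected load = 20.2 * 2 = 40.4 kN

40.4


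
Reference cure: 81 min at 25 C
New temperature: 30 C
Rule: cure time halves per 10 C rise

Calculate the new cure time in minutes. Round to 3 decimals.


factor = 2^((30-25)/10) = 1.4142
t_new = 81 / 1.4142 = 57.276 min

57.276


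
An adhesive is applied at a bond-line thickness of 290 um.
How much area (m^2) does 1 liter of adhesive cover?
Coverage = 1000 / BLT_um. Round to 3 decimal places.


Coverage = 1000 / 290 = 3.448 m^2

3.448


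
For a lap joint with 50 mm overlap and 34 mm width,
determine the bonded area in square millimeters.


Area = 50 * 34 = 1700 mm^2

1700


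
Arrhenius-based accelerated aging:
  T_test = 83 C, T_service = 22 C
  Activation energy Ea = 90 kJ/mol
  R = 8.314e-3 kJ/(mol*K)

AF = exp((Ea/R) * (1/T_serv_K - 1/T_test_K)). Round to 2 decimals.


T_test_K = 356.15, T_serv_K = 295.15
AF = exp((90/8.314e-3) * (1/295.15 - 1/356.15))
= 534.77

534.77


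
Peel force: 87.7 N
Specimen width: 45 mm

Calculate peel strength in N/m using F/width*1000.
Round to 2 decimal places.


Peel strength = 87.7 / 45 * 1000 = 1948.89 N/m

1948.89


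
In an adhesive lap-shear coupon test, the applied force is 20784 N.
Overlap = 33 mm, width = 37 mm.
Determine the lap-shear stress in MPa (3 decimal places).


stress = F / (overlap * width)
= 20784 / (33 * 37)
= 17.022 MPa

17.022


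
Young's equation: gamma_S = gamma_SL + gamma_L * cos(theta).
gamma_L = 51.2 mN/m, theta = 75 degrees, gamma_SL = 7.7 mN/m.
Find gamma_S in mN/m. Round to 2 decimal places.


cos(75 deg) = 0.258819
gamma_S = 7.7 + 51.2 * 0.258819
= 20.95 mN/m

20.95


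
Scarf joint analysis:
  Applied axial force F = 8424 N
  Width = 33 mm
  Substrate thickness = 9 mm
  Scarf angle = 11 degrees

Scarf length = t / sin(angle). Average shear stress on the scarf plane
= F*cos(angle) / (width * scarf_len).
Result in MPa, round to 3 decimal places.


Scarf length = 9 / sin(11 deg) = 47.1676 mm
cos(11 deg) = 0.981627
Shear = 8424 * 0.981627 / (33 * 47.1676)
= 5.313 MPa

5.313


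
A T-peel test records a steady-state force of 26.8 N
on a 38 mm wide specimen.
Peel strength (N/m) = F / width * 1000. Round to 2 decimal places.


Peel strength = 26.8 / 38 * 1000
= 705.26 N/m

705.26


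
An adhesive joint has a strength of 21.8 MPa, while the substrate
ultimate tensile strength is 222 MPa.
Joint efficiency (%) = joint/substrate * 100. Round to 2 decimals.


Efficiency = 21.8 / 222 * 100
= 9.82%

9.82


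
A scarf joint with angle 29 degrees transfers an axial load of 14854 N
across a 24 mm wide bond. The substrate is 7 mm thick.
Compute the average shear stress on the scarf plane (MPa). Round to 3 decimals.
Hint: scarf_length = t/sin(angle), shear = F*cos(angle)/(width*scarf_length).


scarf_length = 7 / sin(29 deg) = 14.4387 mm
cos(29 deg) = 0.874620
shear stress = 14854 * 0.874620 / (24 * 14.4387)
= 37.491 MPa

37.491


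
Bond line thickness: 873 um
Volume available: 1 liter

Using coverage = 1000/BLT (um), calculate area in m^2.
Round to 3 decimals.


1 L = 1e6 mm^3, thickness = 873 um = 0.873 mm
Area = 1e6 / 0.873 mm^2 = (1e6 / 0.873) / 1e6 m^2 = 1000 / 873 m^2
= 1.145 m^2

1.145


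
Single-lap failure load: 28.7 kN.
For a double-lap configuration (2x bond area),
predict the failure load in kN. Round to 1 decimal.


Failure load = 28.7 * 2 = 57.4 kN

57.4


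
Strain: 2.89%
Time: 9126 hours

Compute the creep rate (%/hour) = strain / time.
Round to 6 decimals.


Creep rate = 2.89 / 9126
= 0.000317 %/h

0.000317


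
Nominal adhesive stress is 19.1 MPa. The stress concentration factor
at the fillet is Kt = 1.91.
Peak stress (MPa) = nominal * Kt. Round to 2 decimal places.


Peak = 19.1 * 1.91 = 36.48 MPa

36.48


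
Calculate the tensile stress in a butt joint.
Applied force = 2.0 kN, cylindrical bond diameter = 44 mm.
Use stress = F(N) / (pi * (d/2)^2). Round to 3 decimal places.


A = pi * 22.0^2 = 1520.5308 mm^2
sigma = 2000.0 / 1520.5308 = 1.315 MPa

1.315


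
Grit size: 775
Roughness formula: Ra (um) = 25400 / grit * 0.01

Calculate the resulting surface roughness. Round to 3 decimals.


Ra = 25400 / 775 * 0.01
= 0.328 um

0.328


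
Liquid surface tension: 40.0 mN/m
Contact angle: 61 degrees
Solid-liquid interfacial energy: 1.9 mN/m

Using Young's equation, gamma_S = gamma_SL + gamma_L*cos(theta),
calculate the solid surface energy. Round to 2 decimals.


gamma_S = 1.9 + 40.0 * cos(61)
= 21.29 mN/m

21.29


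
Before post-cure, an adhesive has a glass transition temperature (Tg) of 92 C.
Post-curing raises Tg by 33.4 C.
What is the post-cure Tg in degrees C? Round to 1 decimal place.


Tg_post = Tg_base + delta_Tg
= 92 + 33.4
= 125.4 C

125.4


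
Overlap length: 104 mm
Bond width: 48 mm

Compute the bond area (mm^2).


Bond area = 104 * 48 = 4992 mm^2

4992


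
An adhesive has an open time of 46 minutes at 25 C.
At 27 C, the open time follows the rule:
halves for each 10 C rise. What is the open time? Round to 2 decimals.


Factor = 2^((27-25)/10) = 1.1487
Open time = 46 / 1.1487 = 40.05 min

40.05


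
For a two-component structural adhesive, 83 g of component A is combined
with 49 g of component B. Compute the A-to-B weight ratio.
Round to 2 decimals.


Weight ratio A:B = 83 / 49
= 1.69

1.69


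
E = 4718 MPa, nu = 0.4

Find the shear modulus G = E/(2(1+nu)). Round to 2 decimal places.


G = 4718 / (2 * 1.40)
= 1685.00 MPa

1685.00


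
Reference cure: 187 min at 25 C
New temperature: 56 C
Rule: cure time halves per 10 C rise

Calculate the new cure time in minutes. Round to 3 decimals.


factor = 2^((56-25)/10) = 8.5742
t_new = 187 / 8.5742 = 21.810 min

21.810


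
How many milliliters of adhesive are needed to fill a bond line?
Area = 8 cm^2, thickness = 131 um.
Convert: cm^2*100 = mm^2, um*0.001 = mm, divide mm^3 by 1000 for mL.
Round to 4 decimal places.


= (8 * 100) * (131 * 0.001) / 1000
= 0.1048 mL

0.1048


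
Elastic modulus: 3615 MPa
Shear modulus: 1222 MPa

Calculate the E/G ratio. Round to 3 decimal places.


E / G = 3615 / 1222 = 2.958

2.958


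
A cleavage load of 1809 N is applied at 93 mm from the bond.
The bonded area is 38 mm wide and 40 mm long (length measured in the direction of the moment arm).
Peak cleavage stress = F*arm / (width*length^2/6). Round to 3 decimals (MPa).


Moment = 1809 * 93 = 168237 N*mm
Section modulus = 38 * 1600 / 6 = 60800 / 6 mm^3
Stress = 168237 / (60800 / 6) = 1009422 / 60800
= 16.602 MPa

16.602


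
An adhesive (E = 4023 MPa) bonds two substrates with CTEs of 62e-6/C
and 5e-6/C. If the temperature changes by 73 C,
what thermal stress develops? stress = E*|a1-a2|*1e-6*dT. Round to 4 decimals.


Stress = 4023 * |62 - 5| * 1e-6 * 73
= 16.7397 MPa

16.7397


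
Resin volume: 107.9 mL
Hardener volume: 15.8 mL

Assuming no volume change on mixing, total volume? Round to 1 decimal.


V_total = 107.9 + 15.8 = 123.7 mL

123.7


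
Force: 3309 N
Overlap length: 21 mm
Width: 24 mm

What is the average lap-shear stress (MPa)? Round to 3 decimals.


Average shear stress = F / (overlap * width)
= 3309 / (21 * 24)
= 6.565 MPa

6.565


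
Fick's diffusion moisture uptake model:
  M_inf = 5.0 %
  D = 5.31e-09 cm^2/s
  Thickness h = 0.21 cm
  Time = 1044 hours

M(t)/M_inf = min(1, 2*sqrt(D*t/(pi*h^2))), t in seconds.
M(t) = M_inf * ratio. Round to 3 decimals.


t_sec = 1044 * 3600 = 3758400
ratio = 2*sqrt(5.31e-09*3758400/(pi*0.21^2))
= min(1, 0.759075)
= 0.759075
M(t) = 5.0 * 0.759075 = 3.795 %

3.795


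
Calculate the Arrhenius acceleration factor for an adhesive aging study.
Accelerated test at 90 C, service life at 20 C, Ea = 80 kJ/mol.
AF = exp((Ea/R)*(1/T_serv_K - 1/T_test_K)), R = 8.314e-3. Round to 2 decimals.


T_test = 363.15 K, T_serv = 293.15 K
Ea/R = 80 / 0.008314 = 9622.32
AF = exp(9622.32 * (1/293.15 - 1/363.15))
= 559.51

559.51


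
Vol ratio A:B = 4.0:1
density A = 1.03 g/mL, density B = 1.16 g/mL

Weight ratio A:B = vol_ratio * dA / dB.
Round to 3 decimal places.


Weight ratio = 4.0 * 1.03 / 1.16
= 3.552

3.552


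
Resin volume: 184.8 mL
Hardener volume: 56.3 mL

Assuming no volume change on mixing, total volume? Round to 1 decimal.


V_total = 184.8 + 56.3 = 241.1 mL

241.1


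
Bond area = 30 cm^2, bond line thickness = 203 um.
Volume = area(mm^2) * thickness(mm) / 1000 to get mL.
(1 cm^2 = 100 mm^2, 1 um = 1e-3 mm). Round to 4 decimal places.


area_mm2 = 30 * 100 = 3000
blt_mm = 203 * 1e-3 = 0.203
vol_mm3 = 3000 * 0.203 = 609.0
vol_mL = 609.0 / 1000 = 0.6090 mL

0.6090


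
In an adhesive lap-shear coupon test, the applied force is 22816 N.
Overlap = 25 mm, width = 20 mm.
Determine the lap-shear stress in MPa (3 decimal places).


stress = F / (overlap * width)
= 22816 / (25 * 20)
= 45.632 MPa

45.632


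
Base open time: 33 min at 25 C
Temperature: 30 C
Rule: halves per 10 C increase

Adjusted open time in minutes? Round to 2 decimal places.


Acceleration = 2^((30-25)/10) = 1.4142
Open time = 33 / 1.4142 = 23.33 min

23.33


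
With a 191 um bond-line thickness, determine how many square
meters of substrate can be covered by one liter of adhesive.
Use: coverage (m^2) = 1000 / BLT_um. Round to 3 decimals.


Coverage = 1000 / 191 = 5.236 m^2

5.236


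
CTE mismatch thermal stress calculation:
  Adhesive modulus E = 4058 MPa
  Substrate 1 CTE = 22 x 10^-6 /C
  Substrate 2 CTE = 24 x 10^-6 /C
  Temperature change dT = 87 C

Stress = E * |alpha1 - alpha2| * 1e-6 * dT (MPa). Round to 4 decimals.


delta_alpha = |22 - 24| = 2 x 10^-6/C
Stress = 4058 * 2e-6 * 87
= 0.7061 MPa

0.7061


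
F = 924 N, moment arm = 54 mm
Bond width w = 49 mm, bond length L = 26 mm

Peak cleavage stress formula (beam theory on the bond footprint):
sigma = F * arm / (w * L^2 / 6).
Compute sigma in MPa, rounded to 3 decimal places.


sigma = (924 * 54) / (49 * 676 / 6)
= 49896 * 6 / 33124
= 299376 / 33124
= 9.038 MPa

9.038


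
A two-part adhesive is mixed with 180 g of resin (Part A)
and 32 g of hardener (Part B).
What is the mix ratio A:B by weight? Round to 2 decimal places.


Mix ratio = mass_A / mass_B
= 180 / 32
= 5.63

5.63


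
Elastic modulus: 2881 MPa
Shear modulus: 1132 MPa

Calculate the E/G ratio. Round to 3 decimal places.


E / G = 2881 / 1132 = 2.545

2.545


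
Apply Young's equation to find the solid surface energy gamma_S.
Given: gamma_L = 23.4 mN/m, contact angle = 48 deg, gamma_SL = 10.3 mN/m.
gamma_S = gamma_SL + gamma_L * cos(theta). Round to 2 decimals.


theta_rad = 48 * pi/180 = 0.837758
gamma_S = 10.3 + 23.4 * cos(0.837758)
= 25.96 mN/m

25.96


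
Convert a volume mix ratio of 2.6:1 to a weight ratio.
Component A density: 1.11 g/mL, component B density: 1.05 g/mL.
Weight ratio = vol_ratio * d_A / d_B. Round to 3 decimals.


= 2.6 * 1.11 / 1.05 = 2.749

2.749


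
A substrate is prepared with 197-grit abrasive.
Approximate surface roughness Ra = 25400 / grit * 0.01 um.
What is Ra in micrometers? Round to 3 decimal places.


Ra = 25400 / 197 * 0.01 = 1.289 um

1.289


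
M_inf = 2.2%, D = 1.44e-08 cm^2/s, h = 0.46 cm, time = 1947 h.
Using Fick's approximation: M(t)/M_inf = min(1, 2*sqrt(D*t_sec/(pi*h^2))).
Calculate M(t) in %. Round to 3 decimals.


t = 7009200 s
ratio = min(1, 2*sqrt(1.44e-08*7009200/(pi*0.2116)))
= 0.779314
M(t) = 2.2 * 0.779314 = 1.714%

1.714


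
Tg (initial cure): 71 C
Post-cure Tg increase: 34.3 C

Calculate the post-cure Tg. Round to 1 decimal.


Post-cure Tg = 71 + 34.3 = 105.3 C

105.3


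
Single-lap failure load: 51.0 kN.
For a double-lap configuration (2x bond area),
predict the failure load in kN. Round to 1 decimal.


Failure load = 51.0 * 2 = 102.0 kN

102.0


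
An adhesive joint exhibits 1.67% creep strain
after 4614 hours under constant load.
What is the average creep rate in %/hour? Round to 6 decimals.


Creep rate = strain / time
= 1.67 / 4614
= 0.000362 %/h

0.000362


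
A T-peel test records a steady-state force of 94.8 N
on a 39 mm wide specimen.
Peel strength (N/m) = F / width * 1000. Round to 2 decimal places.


Peel strength = 94.8 / 39 * 1000
= 2430.77 N/m

2430.77


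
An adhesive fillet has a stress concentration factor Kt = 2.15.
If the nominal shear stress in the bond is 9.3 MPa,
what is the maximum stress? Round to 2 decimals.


Max stress = 9.3 * 2.15 = 20.00 MPa

20.00


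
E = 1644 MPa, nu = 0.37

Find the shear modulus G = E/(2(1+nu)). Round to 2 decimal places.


G = 1644 / (2 * 1.37)
= 600.00 MPa

600.00


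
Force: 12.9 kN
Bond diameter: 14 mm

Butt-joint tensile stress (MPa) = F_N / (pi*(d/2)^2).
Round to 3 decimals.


F_N = 12.9 * 1000 = 12900.0 N
A = pi*(7.0)^2 = 153.9380 mm^2
stress = 12900.0 / 153.9380 = 83.800 MPa

83.800


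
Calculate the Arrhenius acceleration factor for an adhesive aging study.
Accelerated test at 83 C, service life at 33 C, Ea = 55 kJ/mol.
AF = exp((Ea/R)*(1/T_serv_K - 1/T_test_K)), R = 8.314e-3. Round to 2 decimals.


T_test = 356.15 K, T_serv = 306.15 K
Ea/R = 55 / 0.008314 = 6615.35
AF = exp(6615.35 * (1/306.15 - 1/356.15))
= 20.77

20.77


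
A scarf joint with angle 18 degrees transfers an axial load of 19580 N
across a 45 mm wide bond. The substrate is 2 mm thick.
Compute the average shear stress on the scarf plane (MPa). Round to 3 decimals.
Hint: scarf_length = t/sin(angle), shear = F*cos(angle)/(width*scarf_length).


scarf_length = 2 / sin(18 deg) = 6.4721 mm
cos(18 deg) = 0.951057
shear stress = 19580 * 0.951057 / (45 * 6.4721)
= 63.938 MPa

63.938


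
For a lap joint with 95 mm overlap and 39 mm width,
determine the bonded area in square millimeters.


Area = 95 * 39 = 3705 mm^2

3705


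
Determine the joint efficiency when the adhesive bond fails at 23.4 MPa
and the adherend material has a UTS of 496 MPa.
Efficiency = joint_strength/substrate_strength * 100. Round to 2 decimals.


Joint efficiency = 23.4 / 496 * 100
= 4.72%

4.72


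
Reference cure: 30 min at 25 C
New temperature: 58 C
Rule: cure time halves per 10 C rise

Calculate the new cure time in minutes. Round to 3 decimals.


factor = 2^((58-25)/10) = 9.8492
t_new = 30 / 9.8492 = 3.046 min

3.046


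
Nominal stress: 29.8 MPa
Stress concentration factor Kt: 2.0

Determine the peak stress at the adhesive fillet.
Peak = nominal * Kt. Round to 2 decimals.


Peak stress = 29.8 * 2.0
= 59.60 MPa

59.60


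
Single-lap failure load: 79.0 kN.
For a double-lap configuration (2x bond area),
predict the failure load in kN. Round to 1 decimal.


Failure load = 79.0 * 2 = 158.0 kN

158.0


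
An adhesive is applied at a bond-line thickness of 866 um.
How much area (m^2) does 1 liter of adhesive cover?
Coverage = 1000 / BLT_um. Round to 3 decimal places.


Coverage = 1000 / 866 = 1.155 m^2

1.155


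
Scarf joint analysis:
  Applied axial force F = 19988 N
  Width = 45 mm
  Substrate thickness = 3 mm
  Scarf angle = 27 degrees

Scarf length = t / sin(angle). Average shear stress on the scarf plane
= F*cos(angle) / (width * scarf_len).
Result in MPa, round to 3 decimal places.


Scarf length = 3 / sin(27 deg) = 6.6081 mm
cos(27 deg) = 0.891007
Shear = 19988 * 0.891007 / (45 * 6.6081)
= 59.891 MPa

59.891


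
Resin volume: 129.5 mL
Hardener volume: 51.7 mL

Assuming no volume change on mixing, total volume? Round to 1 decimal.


V_total = 129.5 + 51.7 = 181.2 mL

181.2


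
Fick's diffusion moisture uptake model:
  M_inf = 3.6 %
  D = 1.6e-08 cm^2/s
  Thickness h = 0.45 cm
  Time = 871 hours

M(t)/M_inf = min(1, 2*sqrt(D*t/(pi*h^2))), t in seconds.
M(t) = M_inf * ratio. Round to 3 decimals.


t_sec = 871 * 3600 = 3135600
ratio = 2*sqrt(1.6e-08*3135600/(pi*0.45^2))
= min(1, 0.561646)
= 0.561646
M(t) = 3.6 * 0.561646 = 2.022 %

2.022


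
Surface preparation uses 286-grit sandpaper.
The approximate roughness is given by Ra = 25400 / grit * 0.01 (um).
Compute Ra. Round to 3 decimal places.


Ra = 25400 / 286 * 0.01
= 254 / 286
= 0.888 um

0.888


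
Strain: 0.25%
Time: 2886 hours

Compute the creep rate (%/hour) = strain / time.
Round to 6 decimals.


Creep rate = 0.25 / 2886
= 0.000087 %/h

0.000087


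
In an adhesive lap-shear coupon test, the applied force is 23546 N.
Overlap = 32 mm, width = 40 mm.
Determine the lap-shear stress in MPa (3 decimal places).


stress = F / (overlap * width)
= 23546 / (32 * 40)
= 18.395 MPa

18.395


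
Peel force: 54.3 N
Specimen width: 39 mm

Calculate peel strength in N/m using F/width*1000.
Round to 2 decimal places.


Peel strength = 54.3 / 39 * 1000 = 1392.31 N/m

1392.31


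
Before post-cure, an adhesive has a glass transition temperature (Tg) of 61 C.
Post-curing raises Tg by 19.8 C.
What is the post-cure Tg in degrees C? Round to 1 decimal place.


Tg_post = Tg_base + delta_Tg
= 61 + 19.8
= 80.8 C

80.8


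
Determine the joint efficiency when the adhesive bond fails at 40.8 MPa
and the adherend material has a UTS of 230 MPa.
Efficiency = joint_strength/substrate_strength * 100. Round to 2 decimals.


Joint efficiency = 40.8 / 230 * 100
= 17.74%

17.74


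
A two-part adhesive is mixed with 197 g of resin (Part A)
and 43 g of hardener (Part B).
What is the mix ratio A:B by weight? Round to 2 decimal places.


Mix ratio = mass_A / mass_B
= 197 / 43
= 4.58

4.58


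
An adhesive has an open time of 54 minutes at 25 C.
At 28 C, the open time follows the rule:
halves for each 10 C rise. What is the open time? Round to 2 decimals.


Factor = 2^((28-25)/10) = 1.2311
Open time = 54 / 1.2311 = 43.86 min

43.86


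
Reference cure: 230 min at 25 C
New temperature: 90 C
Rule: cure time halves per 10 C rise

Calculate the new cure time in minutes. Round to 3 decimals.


factor = 2^((90-25)/10) = 90.5097
t_new = 230 / 90.5097 = 2.541 min

2.541


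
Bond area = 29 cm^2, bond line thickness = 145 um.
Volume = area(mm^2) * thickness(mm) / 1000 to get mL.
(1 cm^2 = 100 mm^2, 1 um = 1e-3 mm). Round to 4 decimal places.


area_mm2 = 29 * 100 = 2900
blt_mm = 145 * 1e-3 = 0.145
vol_mm3 = 2900 * 0.145 = 420.5
vol_mL = 420.5 / 1000 = 0.4205 mL

0.4205


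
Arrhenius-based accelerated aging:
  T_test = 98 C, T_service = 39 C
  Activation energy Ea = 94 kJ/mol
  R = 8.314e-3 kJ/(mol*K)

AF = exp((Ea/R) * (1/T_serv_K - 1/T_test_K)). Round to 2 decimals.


T_test_K = 371.15, T_serv_K = 312.15
AF = exp((94/8.314e-3) * (1/312.15 - 1/371.15))
= 316.65

316.65


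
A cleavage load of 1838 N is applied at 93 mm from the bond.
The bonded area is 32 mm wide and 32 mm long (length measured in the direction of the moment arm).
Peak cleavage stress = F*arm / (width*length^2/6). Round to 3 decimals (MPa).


Moment = 1838 * 93 = 170934 N*mm
Section modulus = 32 * 1024 / 6 = 32768 / 6 mm^3
Stress = 170934 / (32768 / 6) = 1025604 / 32768
= 31.299 MPa

31.299


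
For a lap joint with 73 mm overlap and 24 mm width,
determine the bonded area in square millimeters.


Area = 73 * 24 = 1752 mm^2

1752


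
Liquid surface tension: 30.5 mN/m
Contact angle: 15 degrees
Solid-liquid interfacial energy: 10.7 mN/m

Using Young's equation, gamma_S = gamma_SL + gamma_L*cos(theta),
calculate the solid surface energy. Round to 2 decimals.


gamma_S = 10.7 + 30.5 * cos(15)
= 40.16 mN/m

40.16


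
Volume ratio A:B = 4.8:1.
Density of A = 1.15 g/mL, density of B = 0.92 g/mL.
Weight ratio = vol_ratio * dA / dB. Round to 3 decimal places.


Wt ratio = 4.8 * 1.15 / 0.92
= 6.000

6.000


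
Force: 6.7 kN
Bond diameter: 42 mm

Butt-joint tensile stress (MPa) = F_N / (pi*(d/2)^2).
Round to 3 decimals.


F_N = 6.7 * 1000 = 6700.0 N
A = pi*(21.0)^2 = 1385.4424 mm^2
stress = 6700.0 / 1385.4424 = 4.836 MPa

4.836


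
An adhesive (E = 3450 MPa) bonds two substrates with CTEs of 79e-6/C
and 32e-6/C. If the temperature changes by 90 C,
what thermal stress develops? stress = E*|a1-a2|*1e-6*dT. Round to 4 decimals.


Stress = 3450 * |79 - 32| * 1e-6 * 90
= 14.5935 MPa

14.5935


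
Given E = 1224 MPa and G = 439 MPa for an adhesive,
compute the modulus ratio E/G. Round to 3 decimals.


E/G ratio = 1224 / 439 = 2.788

2.788


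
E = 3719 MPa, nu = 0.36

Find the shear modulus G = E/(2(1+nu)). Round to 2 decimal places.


G = 3719 / (2 * 1.36)
= 1367.28 MPa

1367.28


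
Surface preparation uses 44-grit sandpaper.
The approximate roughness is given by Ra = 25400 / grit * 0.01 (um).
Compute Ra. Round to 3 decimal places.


Ra = 25400 / 44 * 0.01
= 254 / 44
= 5.773 um

5.773


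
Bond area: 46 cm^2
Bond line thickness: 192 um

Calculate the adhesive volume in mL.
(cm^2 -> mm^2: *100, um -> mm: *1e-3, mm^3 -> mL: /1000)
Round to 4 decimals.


V = 46*100 * 192*1e-3 / 1000
= 0.8832 mL

0.8832


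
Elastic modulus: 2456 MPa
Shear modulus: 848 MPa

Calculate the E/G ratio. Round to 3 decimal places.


E / G = 2456 / 848 = 2.896

2.896


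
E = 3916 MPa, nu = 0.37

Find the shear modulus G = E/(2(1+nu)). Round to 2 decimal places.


G = 3916 / (2 * 1.37)
= 1429.20 MPa

1429.20


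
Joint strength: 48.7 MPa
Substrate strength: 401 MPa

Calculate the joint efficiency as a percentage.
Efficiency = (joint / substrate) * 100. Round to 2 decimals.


Efficiency = (48.7 / 401) * 100 = 12.14%

12.14
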